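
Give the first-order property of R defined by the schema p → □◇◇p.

∀x ∀z (xRz → ∃w (x = w ∧ zR²w))

This is a Sahlqvist (Geach-type) schema ◇^0□^0p → □^1◇^2p.
First-order correspondent: ∀x ∀z (xRz → ∃w (x = w ∧ zR²w)).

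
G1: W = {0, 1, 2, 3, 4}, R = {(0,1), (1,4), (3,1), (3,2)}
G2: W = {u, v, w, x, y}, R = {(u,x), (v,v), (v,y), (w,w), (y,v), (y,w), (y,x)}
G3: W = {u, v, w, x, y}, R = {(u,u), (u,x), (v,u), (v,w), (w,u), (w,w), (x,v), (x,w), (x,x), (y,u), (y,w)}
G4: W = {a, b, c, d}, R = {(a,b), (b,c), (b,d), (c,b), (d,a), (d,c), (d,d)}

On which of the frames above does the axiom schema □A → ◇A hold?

G3, G4

This is the axiom for seriality; its first-order frame correspondent is ∀x ∃y Rxy.
G1: fails — world 2 has no successor.
G2: fails — world x has no successor.
G3: satisfies the condition.
G4: satisfies the condition.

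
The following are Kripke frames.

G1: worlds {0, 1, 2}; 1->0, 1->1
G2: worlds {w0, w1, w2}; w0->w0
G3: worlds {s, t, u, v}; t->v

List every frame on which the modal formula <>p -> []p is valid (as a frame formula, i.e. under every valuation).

Frame correspondent (Sahlqvist): forall x forall y forall z (Rxy & Rxz -> y = z) — i.e. partial functionality.
G1: fails — 1 sees both 0 and 1.
G2: satisfies the condition.
G3: satisfies the condition.
Valid on: G2, G3.

G2, G3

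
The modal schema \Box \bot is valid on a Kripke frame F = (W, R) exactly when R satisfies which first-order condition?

emptiness of R: \forall x \forall y \neg Rxy

□⊥ is valid iff no world has any successor (otherwise □⊥ fails at any world with one).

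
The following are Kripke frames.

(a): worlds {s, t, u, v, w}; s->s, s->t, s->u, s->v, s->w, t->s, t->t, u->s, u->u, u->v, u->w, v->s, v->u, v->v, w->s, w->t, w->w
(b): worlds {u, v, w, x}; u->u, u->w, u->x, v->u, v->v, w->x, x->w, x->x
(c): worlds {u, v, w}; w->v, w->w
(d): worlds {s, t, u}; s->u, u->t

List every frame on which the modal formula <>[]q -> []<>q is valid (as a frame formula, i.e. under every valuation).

(a), (b)

The schema corresponds to convergence: forall x forall y forall z (Rxy & Rxz -> exists w (Ryw & Rzw)).
(a): condition met.
(b): condition met.
(c): fails — Rww and Rwv but w and v have no common successor.
(d): fails — Rut and Rut but t and t have no common successor.
Valid on: (a), (b).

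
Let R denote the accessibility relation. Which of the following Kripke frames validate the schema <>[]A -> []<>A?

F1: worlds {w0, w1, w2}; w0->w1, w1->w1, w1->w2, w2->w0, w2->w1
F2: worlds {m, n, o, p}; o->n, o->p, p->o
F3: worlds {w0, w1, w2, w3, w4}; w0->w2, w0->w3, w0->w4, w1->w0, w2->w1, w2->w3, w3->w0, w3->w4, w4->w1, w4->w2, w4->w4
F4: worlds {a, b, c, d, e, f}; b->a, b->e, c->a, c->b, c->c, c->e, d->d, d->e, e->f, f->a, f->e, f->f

F1

The schema corresponds to convergence: forall x forall y forall z (Rxy & Rxz -> exists w (Ryw & Rzw)).
F1: holds.
F2: fails — Ron and Ron but n and n have no common successor.
F3: fails — Rw0w2 and Rw0w3 but w2 and w3 have no common successor.
F4: fails — Rba and Rba but a and a have no common successor.
Valid on: F1.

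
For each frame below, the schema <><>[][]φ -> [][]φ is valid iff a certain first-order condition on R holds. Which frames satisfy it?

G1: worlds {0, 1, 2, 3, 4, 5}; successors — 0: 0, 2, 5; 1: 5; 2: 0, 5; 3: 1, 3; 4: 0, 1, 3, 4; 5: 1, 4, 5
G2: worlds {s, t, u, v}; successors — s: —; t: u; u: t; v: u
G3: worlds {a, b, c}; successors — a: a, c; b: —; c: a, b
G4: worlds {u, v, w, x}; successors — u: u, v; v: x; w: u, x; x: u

G2

The schema corresponds to a generalized confluence (Geach) condition: forall x forall y forall z ((x R^2 y & x R^2 z) -> exists w (y R^2 w & z = w)).
G1: fails — 0R²1, 0R²0 but no w with 1R²w and 0=w.
G2: ✓.
G3: fails — aR²b, aR²a but no w with bR²w and a=w.
G4: fails — uR²v, uR²v but no t with vR²t and v=t.
Valid on: G2.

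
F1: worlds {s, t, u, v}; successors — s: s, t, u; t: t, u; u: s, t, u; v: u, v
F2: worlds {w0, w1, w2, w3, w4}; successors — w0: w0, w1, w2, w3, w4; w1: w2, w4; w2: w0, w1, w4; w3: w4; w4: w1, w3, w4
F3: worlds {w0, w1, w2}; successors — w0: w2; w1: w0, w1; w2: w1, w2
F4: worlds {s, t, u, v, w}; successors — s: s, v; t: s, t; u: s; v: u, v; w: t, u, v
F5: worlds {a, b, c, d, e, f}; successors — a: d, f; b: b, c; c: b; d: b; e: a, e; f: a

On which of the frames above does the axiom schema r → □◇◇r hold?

F3

This is the axiom for a generalized confluence (Geach) condition; its first-order frame correspondent is ∀x ∀z (xRz → ∃w (x = w ∧ zR²w)).
F1: fails — vRu but no w with v=w and uR²w.
F2: fails — w0Rw3 but no w with w0=w and w3R²w.
F3: satisfies the condition.
F4: fails — tRs but no w* with t=w* and sR²w*.
F5: fails — aRd but no w with a=w and dR²w.
Valid on: F3.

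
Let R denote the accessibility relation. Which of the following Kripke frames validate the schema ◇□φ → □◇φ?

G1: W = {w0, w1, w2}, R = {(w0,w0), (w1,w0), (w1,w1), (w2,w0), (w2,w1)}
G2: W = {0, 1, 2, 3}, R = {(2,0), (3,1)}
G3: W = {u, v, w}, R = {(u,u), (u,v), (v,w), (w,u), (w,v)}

G1

Frame correspondent (Sahlqvist): ∀x ∀y ∀z (Rxy ∧ Rxz → ∃w (Ryw ∧ Rzw)) — i.e. convergence.
G1: holds.
G2: fails — R20 and R20 but 0 and 0 have no common successor.
G3: fails — Ruv and Ruu but v and u have no common successor.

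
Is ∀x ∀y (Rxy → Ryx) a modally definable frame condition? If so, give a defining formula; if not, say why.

Yes, by p → □◇p

The condition is symmetry. A defining modal formula is p → □◇p.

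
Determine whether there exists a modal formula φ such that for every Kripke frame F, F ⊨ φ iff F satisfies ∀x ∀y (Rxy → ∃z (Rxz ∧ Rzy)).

Yes — defined by □□r → □r

Yes: it is density, defined by the C4 schema □□r → □r.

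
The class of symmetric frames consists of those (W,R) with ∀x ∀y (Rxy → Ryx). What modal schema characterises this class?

r → □◇r

A defining formula is r → □◇r (the B axiom).
Suppose r→□◇r is valid. Take Rxy and set V(r)={x}. Then r at x, so □◇r at x, so ◇r at y, so some z with Ryz has r; z=x, i.e. Ryx.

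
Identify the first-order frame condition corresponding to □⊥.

emptiness of R: ∀x ∀y ¬Rxy

□⊥ is valid iff no world has any successor (otherwise □⊥ fails at any world with one).
The converse is a direct semantic check.
Frame condition: ∀x ∀y ¬Rxy.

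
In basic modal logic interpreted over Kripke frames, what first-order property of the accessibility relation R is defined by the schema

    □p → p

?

This is the T axiom.
It corresponds to reflexivity: ∀x Rxx.

reflexivity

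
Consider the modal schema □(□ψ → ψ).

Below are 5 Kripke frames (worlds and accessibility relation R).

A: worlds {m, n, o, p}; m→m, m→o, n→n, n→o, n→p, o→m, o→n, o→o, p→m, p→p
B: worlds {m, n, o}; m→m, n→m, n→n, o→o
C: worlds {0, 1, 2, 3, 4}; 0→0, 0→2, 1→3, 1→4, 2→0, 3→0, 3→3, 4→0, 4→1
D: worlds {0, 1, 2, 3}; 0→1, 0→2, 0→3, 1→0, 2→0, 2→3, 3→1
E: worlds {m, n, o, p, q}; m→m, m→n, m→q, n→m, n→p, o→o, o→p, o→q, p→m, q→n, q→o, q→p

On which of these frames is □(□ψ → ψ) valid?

This is the axiom for shift-reflexivity; its first-order frame correspondent is ∀x ∀y (Rxy → Ryy).
A: ✓.
B: ✓.
C: fails — R02 but not R22.
D: fails — R10 but not R00.
E: fails — Rop but not Rpp.

A, B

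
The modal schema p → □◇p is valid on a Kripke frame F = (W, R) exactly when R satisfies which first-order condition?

This is the B axiom.
Its frame correspondent is symmetry — ∀x ∀y (Rxy → Ryx).

symmetry: ∀x ∀y (Rxy → Ryx)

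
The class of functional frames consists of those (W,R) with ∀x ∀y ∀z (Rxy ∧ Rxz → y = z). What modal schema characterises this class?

◇q → □q

This is partial functionality; the standard corresponding axiom is CD: ◇q → □q.
Suppose ◇q→□q is valid. Take Rxy, Rxz and set V(q)={y}. Then ◇q at x, so □q at x, so q at z, i.e. z=y.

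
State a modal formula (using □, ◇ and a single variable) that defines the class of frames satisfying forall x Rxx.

A defining formula is □ψ → ψ (the T axiom).

□ψ → ψ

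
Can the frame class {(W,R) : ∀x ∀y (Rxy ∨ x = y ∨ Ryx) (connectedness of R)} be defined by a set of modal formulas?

If a class were modally definable it would be closed under disjoint unions (Goldblatt–Thomason).
Take 3 disjoint single-world reflexive frames: each is trivially connected, but their disjoint union has 3 worlds with no edge between distinct components, so it is not connected.
Hence connectedness of R is not modally definable.

No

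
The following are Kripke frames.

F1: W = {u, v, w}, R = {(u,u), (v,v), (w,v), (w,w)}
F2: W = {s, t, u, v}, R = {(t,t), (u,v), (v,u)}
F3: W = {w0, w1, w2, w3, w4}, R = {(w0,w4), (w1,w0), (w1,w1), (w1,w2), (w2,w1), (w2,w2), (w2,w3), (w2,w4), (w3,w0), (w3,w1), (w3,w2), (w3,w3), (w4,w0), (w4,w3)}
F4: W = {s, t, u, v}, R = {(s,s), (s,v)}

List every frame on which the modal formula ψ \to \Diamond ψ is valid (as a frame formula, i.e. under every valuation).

This is the axiom for reflexivity; its first-order frame correspondent is \forall x Rxx.
F1: satisfies the condition.
F2: fails — world s does not see itself.
F3: fails — world w0 does not see itself.
F4: fails — world t does not see itself.

F1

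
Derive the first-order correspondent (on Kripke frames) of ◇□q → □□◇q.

∀x ∀y ∀z ((xRy ∧ xR²z) → ∃w (yRw ∧ zRw))

This is a Sahlqvist (Geach-type) schema ◇^1□^1q → □^2◇^1q.
Minimal-valuation argument: fix x; take any y with xR^1y and any z with xR^2z. Set V(q) to the set of worlds R-reachable from y in exactly 1 step. Then □^1q holds at y, so the antecedent holds at x; validity forces ◇^1q at z, giving a w with zR^1w and yR^1w.
First-order correspondent: ∀x ∀y ∀z ((xRy ∧ xR²z) → ∃w (yRw ∧ zRw)).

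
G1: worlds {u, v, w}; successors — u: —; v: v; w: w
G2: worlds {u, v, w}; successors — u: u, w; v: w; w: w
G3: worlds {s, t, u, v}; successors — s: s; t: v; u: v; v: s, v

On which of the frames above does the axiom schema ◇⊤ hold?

G2, G3

Frame correspondent (Sahlqvist): ∀x ∃y Rxy — i.e. seriality.
G1: fails — world u has no successor.
G2: condition met.
G3: condition met.
Valid on: G2, G3.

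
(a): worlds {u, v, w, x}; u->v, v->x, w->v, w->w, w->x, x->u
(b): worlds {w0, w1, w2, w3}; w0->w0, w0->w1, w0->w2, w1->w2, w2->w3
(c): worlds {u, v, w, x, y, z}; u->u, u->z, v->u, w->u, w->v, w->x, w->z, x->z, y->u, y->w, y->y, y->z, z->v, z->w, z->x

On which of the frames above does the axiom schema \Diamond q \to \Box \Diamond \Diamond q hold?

Frame correspondent (Sahlqvist): \forall x \forall y \forall z ((xRy \wedge xRz) \to \exists w (y = w \wedge z R^2 w)) — i.e. a generalized confluence (Geach) condition.
(a): fails — uRv, uRv but no t with v=t and vR²t.
(b): fails — w0Rw0, w0Rw1 but no w with w0=w and w1R²w.
(c): fails — wRu, wRx but no t with u=t and xR²t.

none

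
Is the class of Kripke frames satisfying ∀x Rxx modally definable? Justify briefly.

The condition is reflexivity. A defining modal formula is □r → r.
Suppose □r→r is valid. At any x set V(r)={w : Rxw}. Then □r holds at x, so r holds at x, i.e. Rxx.

Yes, by □r → r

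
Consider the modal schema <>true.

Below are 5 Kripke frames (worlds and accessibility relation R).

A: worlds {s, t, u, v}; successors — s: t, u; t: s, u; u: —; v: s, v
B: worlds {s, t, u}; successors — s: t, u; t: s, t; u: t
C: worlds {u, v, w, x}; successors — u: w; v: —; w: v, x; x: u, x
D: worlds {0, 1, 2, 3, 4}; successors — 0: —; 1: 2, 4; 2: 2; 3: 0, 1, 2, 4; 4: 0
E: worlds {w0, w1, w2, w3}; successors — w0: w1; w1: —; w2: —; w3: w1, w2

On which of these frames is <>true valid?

B

The schema corresponds to seriality: forall x exists y Rxy.
A: fails — world u has no successor.
B: holds.
C: fails — world v has no successor.
D: fails — world 0 has no successor.
E: fails — world w1 has no successor.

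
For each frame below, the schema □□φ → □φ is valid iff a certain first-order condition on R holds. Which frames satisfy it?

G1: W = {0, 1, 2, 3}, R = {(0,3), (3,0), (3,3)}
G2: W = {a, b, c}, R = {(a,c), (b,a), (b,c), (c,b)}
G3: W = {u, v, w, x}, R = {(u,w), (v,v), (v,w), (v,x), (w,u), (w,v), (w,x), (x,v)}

G1

Frame correspondent (Sahlqvist): ∀x ∀y (Rxy → ∃z (Rxz ∧ Rzy)) — i.e. density.
G1: holds.
G2: fails — Rac but no z with Raz and Rzc.
G3: fails — Rwu but no z with Rwz and Rzu.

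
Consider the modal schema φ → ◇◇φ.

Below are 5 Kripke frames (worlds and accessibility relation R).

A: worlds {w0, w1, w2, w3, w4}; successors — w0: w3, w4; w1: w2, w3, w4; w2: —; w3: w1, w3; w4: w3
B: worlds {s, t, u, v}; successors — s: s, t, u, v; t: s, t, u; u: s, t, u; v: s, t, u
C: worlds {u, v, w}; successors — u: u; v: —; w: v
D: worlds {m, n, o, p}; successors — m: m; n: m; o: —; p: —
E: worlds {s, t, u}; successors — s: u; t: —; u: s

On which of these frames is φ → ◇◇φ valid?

B

Frame correspondent (Sahlqvist): ∀x ∃w (x = w ∧ xR²w) — i.e. a generalized confluence (Geach) condition.
A: fails — at w0 but no w with w0=w and w0R²w.
B: ✓.
C: fails — at v but no t with v=t and vR²t.
D: fails — at n but no w with n=w and nR²w.
E: fails — at t but no w with t=w and tR²w.
Valid on: B.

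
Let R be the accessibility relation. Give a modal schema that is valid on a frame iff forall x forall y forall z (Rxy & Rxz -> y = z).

This is partial functionality; the standard corresponding axiom is CD: ◇s → □s.

◇s → □s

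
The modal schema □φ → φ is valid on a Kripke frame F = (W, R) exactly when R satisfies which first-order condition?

This is the T axiom.
Its frame correspondent is reflexivity — ∀x Rxx.

Reflexivity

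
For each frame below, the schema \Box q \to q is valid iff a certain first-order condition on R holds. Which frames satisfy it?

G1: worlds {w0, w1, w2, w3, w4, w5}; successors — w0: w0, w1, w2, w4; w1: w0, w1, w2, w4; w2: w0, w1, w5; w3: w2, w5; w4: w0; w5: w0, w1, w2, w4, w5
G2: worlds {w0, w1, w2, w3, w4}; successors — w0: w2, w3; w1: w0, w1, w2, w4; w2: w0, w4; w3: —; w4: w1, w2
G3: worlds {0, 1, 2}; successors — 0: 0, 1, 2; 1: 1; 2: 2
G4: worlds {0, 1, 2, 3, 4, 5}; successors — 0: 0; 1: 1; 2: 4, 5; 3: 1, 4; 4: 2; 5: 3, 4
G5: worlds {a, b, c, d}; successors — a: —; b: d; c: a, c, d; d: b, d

G3

This is the axiom for reflexivity; its first-order frame correspondent is \forall x Rxx.
G1: fails — world w2 does not see itself.
G2: fails — world w0 does not see itself.
G3: holds.
G4: fails — world 2 does not see itself.
G5: fails — world a does not see itself.
Valid on: G3.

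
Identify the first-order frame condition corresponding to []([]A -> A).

shift-reflexivity

Suppose □(□A→A) is valid. Take Rxy and set V(A)={w : Ryw}. Then at y, □A holds; since □(□A→A) at x, □A→A at y, so A at y, i.e. Ryy.
Conversely, on a frame with shift-reflexivity the schema holds at every world under every valuation.
So the correspondent is shift-reflexivity.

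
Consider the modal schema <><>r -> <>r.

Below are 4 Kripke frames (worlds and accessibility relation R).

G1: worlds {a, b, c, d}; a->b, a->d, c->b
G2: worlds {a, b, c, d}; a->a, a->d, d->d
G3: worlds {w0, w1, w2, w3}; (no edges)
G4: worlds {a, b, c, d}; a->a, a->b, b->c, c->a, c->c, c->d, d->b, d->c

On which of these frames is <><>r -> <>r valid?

G1, G2, G3

Frame correspondent (Sahlqvist): forall x forall y forall z (Rxy & Ryz -> Rxz) — i.e. transitivity.
G1: ✓.
G2: ✓.
G3: ✓.
G4: fails — Rbc and Rcd but not Rbd.
Valid on: G1, G2, G3.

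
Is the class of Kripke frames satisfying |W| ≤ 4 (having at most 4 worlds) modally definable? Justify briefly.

Modal frame validity is preserved under disjoint unions.
Any modal formula valid on each of 5 disjoint one-world frames is valid on their disjoint union (validity is preserved under disjoint unions). Each one-world frame has |W|=1≤4, but the union has |W|=5.
Hence having at most 4 worlds is not modally definable.

Not modally definable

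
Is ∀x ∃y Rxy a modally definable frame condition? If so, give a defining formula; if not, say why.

Yes — defined by □q → ◇q

This is a Sahlqvist condition; the D axiom □q → ◇q defines it.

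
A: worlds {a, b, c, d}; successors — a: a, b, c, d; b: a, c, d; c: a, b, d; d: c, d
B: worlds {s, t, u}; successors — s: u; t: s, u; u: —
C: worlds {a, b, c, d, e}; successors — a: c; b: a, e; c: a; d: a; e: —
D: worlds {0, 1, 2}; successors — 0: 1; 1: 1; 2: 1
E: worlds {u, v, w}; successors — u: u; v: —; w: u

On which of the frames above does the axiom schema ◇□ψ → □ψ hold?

This is the axiom for the Euclidean property; its first-order frame correspondent is ∀x ∀y ∀z (Rxy ∧ Rxz → Ryz).
A: fails — Rab and Rab but not Rbb.
B: fails — Rsu and Rsu but not Ruu.
C: fails — Rac and Rac but not Rcc.
D: condition met.
E: condition met.

D, E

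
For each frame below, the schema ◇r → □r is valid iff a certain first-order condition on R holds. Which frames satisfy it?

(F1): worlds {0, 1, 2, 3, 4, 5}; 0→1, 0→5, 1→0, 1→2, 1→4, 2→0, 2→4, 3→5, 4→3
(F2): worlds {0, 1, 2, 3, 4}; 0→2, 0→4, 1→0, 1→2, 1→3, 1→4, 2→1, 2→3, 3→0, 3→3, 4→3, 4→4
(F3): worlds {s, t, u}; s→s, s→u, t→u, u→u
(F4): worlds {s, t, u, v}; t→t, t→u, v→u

none

This is the axiom for partial functionality; its first-order frame correspondent is ∀x ∀y ∀z (Rxy ∧ Rxz → y = z).
(F1): fails — 0 sees both 1 and 5.
(F2): fails — 0 sees both 2 and 4.
(F3): fails — s sees both s and u.
(F4): fails — t sees both t and u.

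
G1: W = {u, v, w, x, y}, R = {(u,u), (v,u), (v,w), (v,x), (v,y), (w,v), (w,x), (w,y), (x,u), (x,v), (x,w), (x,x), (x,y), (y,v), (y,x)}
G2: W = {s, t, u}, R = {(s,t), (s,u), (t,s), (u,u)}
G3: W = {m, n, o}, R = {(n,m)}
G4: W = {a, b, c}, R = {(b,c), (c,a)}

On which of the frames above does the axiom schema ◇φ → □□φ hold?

This is the axiom for a generalized confluence (Geach) condition; its first-order frame correspondent is ∀x ∀y ∀z ((xRy ∧ xR²z) → ∃w (y = w ∧ z = w)).
G1: fails — vRu, vR²v but u ≠ v.
G2: fails — sRt, sR²s but t ≠ s.
G3: condition met.
G4: fails — bRc, bR²a but c ≠ a.

G3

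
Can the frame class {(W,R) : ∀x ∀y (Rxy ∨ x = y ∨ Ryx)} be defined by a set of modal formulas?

If a class were modally definable it would be closed under disjoint unions (Goldblatt–Thomason).
Take 4 disjoint single-world reflexive frames: each is trivially connected, but their disjoint union has 4 worlds with no edge between distinct components, so it is not connected.
So no modal formula (or set of formulas) defines exactly the connected frames.

No — not modally definable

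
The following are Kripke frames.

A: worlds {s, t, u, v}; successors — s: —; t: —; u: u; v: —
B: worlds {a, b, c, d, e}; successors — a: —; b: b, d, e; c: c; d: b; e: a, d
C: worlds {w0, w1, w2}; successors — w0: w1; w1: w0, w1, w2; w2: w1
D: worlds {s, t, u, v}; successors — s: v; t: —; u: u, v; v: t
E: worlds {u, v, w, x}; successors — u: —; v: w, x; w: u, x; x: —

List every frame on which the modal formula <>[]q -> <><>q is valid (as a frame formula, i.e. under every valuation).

Frame correspondent (Sahlqvist): forall x forall y (xRy -> exists w (yRw & x R^2 w)) — i.e. a generalized confluence (Geach) condition.
A: ✓.
B: fails — eRa but no w with aRw and eR²w.
C: ✓.
D: fails — vRt but no w with tRw and vR²w.
E: fails — vRx but no t with xRt and vR²t.

A, C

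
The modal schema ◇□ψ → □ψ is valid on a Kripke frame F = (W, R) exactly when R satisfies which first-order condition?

The Euclidean property

This is a form of the 5 axiom.
Its frame correspondent is the Euclidean property — ∀x ∀y ∀z (Rxy ∧ Rxz → Ryz).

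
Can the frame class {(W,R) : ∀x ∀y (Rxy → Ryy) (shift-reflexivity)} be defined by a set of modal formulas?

Yes: it is shift-reflexivity, defined by the T□ schema □(□r → r).
Suppose □(□r→r) is valid. Take Rxy and set V(r)={w : Ryw}. Then at y, □r holds; since □(□r→r) at x, □r→r at y, so r at y, i.e. Ryy.

Yes, by □(□r → r)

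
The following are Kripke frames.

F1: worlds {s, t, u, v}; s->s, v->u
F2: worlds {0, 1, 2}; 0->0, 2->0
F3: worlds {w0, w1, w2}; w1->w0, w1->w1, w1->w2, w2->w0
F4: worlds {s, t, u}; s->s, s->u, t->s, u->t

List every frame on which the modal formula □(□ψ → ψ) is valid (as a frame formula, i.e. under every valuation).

The schema corresponds to shift-reflexivity: ∀x ∀y (Rxy → Ryy).
F1: fails — Rvu but not Ruu.
F2: condition met.
F3: fails — Rw1w2 but not Rw2w2.
F4: fails — Rsu but not Ruu.

F2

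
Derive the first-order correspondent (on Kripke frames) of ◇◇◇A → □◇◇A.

∀x ∀y ∀z ((xR³y ∧ xRz) → ∃w (y = w ∧ zR²w))

This is a Sahlqvist (Geach-type) schema ◇^3□^0A → □^1◇^2A.
First-order correspondent: ∀x ∀y ∀z ((xR³y ∧ xRz) → ∃w (y = w ∧ zR²w)).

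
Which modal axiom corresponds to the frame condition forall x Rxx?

□r → r

A defining formula is □r → r (the T axiom).
Suppose □r→r is valid. At any x set V(r)={w : Rxw}. Then □r holds at x, so r holds at x, i.e. Rxx.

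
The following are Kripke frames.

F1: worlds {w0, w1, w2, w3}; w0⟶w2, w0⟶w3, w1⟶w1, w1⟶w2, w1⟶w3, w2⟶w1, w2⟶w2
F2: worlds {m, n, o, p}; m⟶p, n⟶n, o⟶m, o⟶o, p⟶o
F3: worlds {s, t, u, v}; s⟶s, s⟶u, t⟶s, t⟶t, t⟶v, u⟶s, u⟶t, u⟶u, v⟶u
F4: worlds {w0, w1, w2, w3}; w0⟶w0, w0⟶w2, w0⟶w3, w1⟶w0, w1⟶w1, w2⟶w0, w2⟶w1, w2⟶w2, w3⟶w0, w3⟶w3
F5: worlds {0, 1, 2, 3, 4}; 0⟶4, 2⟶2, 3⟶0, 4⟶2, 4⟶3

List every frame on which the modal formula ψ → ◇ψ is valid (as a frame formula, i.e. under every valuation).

F4

Frame correspondent (Sahlqvist): ∀x Rxx — i.e. reflexivity.
F1: fails — world w0 does not see itself.
F2: fails — world m does not see itself.
F3: fails — world v does not see itself.
F4: condition met.
F5: fails — world 0 does not see itself.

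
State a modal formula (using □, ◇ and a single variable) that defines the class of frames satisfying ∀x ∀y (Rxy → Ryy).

□(□q → q)

A defining formula is □(□q → q) (the T□ axiom).
Suppose □(□q→q) is valid. Take Rxy and set V(q)={w : Ryw}. Then at y, □q holds; since □(□q→q) at x, □q→q at y, so q at y, i.e. Ryy.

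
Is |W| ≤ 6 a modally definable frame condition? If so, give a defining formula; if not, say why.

If a class were modally definable it would be closed under disjoint unions (Goldblatt–Thomason).
Any modal formula valid on each of 7 disjoint one-world frames is valid on their disjoint union (validity is preserved under disjoint unions). Each one-world frame has |W|=1≤6, but the union has |W|=7.
So the class is not modally definable.

No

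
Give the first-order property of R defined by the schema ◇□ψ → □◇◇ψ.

∀x ∀y ∀z ((xRy ∧ xRz) → ∃w (yRw ∧ zR²w))

This is a Sahlqvist (Geach-type) schema ◇^1□^1ψ → □^1◇^2ψ.
Minimal-valuation argument: fix x; take any y with xR^1y and any z with xR^1z. Set V(ψ) to the set of worlds R-reachable from y in exactly 1 step. Then □^1ψ holds at y, so the antecedent holds at x; validity forces ◇^2ψ at z, giving a w with zR^2w and yR^1w.
First-order correspondent: ∀x ∀y ∀z ((xRy ∧ xRz) → ∃w (yRw ∧ zR²w)).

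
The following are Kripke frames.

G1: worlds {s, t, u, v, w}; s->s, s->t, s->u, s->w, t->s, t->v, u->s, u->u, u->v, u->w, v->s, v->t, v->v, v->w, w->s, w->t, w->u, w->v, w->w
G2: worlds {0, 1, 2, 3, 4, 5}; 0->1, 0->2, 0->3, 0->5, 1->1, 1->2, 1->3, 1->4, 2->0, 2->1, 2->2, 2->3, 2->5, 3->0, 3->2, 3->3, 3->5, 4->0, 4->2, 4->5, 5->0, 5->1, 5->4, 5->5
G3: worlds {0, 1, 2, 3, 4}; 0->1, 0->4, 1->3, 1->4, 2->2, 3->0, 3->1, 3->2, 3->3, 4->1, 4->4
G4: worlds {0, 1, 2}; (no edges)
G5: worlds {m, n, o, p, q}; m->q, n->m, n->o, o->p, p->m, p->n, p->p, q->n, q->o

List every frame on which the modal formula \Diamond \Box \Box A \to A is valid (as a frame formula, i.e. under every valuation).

The schema corresponds to a generalized confluence (Geach) condition: \forall x \forall y (xRy \to \exists w (y R^2 w \wedge x = w)).
G1: condition met.
G2: condition met.
G3: fails — 0R4 but no w with 4R²w and 0=w.
G4: condition met.
G5: fails — pRm but no w with mR²w and p=w.
Valid on: G1, G2, G4.

G1, G2, G4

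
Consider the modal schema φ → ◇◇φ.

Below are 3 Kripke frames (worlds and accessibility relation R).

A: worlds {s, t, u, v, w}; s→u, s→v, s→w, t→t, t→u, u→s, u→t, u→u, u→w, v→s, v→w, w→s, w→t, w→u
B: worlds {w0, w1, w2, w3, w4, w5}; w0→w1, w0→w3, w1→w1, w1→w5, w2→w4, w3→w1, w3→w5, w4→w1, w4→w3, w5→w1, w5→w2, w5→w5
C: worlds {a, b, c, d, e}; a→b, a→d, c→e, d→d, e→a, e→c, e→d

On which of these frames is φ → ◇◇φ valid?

A

The schema corresponds to a generalized confluence (Geach) condition: ∀x ∃w (x = w ∧ xR²w).
A: ✓.
B: fails — at w0 but no w with w0=w and w0R²w.
C: fails — at a but no w with a=w and aR²w.
Valid on: A.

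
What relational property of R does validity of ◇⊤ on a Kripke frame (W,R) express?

◇⊤ holds at w iff w has a successor, so frame-validity of ◇⊤ is exactly seriality. Equivalently via □ψ → ◇ψ:
Suppose □ψ→◇ψ is valid. At any x set V(ψ)=W. Then □ψ at x, so ◇ψ at x, so x has a successor.
Conversely, any frame satisfying ∀x ∃y Rxy validates the schema.
Frame condition: ∀x ∃y Rxy.

seriality: ∀x ∃y Rxy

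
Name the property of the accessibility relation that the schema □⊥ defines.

□⊥ is valid iff no world has any successor (otherwise □⊥ fails at any world with one).
Conversely, any frame satisfying ∀x ∀y ¬Rxy validates the schema.
Frame condition: ∀x ∀y ¬Rxy.

emptiness of R: ∀x ∀y ¬Rxy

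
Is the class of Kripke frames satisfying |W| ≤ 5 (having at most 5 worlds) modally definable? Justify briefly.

Any modally definable frame class is closed under disjoint unions.
Any modal formula valid on each of 6 disjoint one-world frames is valid on their disjoint union (validity is preserved under disjoint unions). Each one-world frame has |W|=1≤5, but the union has |W|=6.
So no modal formula (or set of formulas) defines exactly the |W|≤5 frames.

No — not modally definable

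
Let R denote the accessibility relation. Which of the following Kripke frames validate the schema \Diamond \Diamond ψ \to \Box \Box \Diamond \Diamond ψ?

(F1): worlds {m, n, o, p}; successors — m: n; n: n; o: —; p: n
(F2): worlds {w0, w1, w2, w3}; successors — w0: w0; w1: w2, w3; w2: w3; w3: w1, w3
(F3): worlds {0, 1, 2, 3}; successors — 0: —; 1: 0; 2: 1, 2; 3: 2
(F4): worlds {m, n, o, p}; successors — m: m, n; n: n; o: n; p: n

The schema corresponds to a generalized confluence (Geach) condition: \forall x \forall y \forall z ((x R^2 y \wedge x R^2 z) \to \exists w (y = w \wedge z R^2 w)).
(F1): satisfies the condition.
(F2): fails — w3R²w2, w3R²w1 but no w with w2=w and w1R²w.
(F3): fails — 2R²0, 2R²0 but no w with 0=w and 0R²w.
(F4): fails — mR²m, mR²n but no w with m=w and nR²w.

(F1)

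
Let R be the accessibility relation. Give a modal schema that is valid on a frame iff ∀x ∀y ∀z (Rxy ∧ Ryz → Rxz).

□p → □□p

A defining formula is □p → □□p (the 4 axiom).
Suppose □p→□□p is valid. Take Rxy, Ryz and set V(p)={w : Rxw}. Then □p at x, so □□p at x, so □p at y, so p at z, i.e. Rxz.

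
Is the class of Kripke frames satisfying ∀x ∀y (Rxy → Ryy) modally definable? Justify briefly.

The condition is shift-reflexivity. A defining modal formula is □(□p → p).
Suppose □(□p→p) is valid. Take Rxy and set V(p)={w : Ryw}. Then at y, □p holds; since □(□p→p) at x, □p→p at y, so p at y, i.e. Ryy.

Definable; □(□p → p) defines it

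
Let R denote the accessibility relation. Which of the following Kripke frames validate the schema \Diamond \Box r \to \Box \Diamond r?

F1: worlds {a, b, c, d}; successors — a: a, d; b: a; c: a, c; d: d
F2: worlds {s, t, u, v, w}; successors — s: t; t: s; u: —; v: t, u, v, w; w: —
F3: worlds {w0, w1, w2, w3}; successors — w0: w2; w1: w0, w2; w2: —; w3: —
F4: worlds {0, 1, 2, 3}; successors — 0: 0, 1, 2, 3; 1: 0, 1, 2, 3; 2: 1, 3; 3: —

This is the axiom for convergence; its first-order frame correspondent is \forall x \forall y \forall z (Rxy \wedge Rxz \to \exists w (Ryw \wedge Rzw)).
F1: satisfies the condition.
F2: fails — Rvv and Rvw but v and w have no common successor.
F3: fails — Rw0w2 and Rw0w2 but w2 and w2 have no common successor.
F4: fails — R00 and R03 but 0 and 3 have no common successor.
Valid on: F1.

F1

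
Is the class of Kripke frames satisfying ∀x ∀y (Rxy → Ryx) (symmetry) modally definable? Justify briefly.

Definable; q → □◇q defines it

This is a Sahlqvist condition; the B axiom q → □◇q defines it.
Suppose q→□◇q is valid. Take Rxy and set V(q)={x}. Then q at x, so □◇q at x, so ◇q at y, so some z with Ryz has q; z=x, i.e. Ryx.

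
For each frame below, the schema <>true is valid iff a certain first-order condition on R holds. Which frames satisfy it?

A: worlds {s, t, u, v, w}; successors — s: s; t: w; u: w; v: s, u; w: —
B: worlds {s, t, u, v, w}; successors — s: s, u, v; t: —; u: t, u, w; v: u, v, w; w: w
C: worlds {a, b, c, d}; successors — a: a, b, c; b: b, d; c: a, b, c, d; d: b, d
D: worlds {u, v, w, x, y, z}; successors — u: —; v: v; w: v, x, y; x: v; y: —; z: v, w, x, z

C

Frame correspondent (Sahlqvist): forall x exists y Rxy — i.e. seriality.
A: fails — world w has no successor.
B: fails — world t has no successor.
C: condition met.
D: fails — world u has no successor.
Valid on: C.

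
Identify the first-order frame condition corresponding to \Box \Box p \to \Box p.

Suppose □□p→□p is valid. Take Rxy and set V(p)={w : xR²w}. Then □□p at x, so □p at x, so p at y, i.e. ∃z(Rxz∧Rzy).

density: \forall x \forall y (Rxy \to \exists z (Rxz \wedge Rzy))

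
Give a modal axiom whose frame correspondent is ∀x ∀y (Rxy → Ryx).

ψ → □◇ψ

A defining formula is ψ → □◇ψ (the B axiom).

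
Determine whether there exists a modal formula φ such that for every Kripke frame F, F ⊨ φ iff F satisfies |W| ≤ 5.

If a class were modally definable it would be closed under disjoint unions (Goldblatt–Thomason).
Any modal formula valid on each of 6 disjoint one-world frames is valid on their disjoint union (validity is preserved under disjoint unions). Each one-world frame has |W|=1≤5, but the union has |W|=6.
So no modal formula (or set of formulas) defines exactly the |W|≤5 frames.

Not definable by any modal formula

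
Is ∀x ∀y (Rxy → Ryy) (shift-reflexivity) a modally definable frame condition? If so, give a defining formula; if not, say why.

The condition is shift-reflexivity. A defining modal formula is □(□q → q).

Yes — defined by □(□q → q)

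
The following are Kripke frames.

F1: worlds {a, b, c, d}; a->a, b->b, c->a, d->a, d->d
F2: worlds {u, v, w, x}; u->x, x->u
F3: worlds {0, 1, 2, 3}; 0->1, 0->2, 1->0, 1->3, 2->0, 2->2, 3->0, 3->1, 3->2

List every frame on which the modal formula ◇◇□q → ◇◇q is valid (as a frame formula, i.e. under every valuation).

The schema corresponds to a generalized confluence (Geach) condition: ∀x ∀y (xR²y → ∃w (yRw ∧ xR²w)).
F1: satisfies the condition.
F2: fails — uR²u but no t with uRt and uR²t.
F3: satisfies the condition.

F1, F3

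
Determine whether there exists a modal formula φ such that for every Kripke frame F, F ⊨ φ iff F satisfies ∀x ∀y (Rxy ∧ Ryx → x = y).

Modal frame validity is preserved under surjective bounded morphisms.
The 8-cycle (worlds 0,1,2,3,4,5,6,7 with 0→1→2→3→4→5→6→7→0) is antisymmetric. Sending even-indexed worlds to a and odd-indexed worlds to b is a surjective bounded morphism onto the two-world frame with a↔b, which is not antisymmetric.
Hence antisymmetry is not modally definable.

Not definable by any modal formula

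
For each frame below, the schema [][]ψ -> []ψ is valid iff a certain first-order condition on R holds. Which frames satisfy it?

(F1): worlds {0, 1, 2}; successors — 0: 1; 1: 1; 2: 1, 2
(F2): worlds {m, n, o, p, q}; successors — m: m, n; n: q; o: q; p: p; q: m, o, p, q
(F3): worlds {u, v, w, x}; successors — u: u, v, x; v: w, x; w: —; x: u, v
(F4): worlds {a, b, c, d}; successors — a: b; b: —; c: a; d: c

(F1), (F2)

This is the axiom for density; its first-order frame correspondent is forall x forall y (Rxy -> exists z (Rxz & Rzy)).
(F1): holds.
(F2): holds.
(F3): fails — Rvw but no z with Rvz and Rzw.
(F4): fails — Rca but no z with Rcz and Rza.
Valid on: (F1), (F2).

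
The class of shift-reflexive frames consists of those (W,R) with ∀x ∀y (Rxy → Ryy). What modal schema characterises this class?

□(□ψ → ψ)

This is shift-reflexivity; the standard corresponding axiom is T□: □(□ψ → ψ).
Suppose □(□ψ→ψ) is valid. Take Rxy and set V(ψ)={w : Ryw}. Then at y, □ψ holds; since □(□ψ→ψ) at x, □ψ→ψ at y, so ψ at y, i.e. Ryy.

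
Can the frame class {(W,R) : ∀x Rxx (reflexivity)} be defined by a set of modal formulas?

The condition is reflexivity. A defining modal formula is □q → q.
Suppose □q→q is valid. At any x set V(q)={w : Rxw}. Then □q holds at x, so q holds at x, i.e. Rxx.

Yes — defined by □q → q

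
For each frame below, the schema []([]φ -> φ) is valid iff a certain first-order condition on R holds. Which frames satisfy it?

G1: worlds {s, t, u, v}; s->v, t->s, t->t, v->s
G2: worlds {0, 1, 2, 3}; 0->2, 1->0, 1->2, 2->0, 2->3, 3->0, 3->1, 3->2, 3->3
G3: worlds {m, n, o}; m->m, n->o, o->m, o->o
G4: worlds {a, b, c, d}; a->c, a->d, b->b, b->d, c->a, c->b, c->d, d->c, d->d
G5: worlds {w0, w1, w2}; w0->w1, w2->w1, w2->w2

G3

Frame correspondent (Sahlqvist): forall x forall y (Rxy -> Ryy) — i.e. shift-reflexivity.
G1: fails — Rvs but not Rss.
G2: fails — R10 but not R00.
G3: holds.
G4: fails — Rdc but not Rcc.
G5: fails — Rw0w1 but not Rw1w1.
Valid on: G3.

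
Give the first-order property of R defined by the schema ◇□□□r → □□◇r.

This is a Sahlqvist (Geach-type) schema ◇^1□^3r → □^2◇^1r.
First-order correspondent: ∀x ∀y ∀z ((xRy ∧ xR²z) → ∃w (yR³w ∧ zRw)).

∀x ∀y ∀z ((xRy ∧ xR²z) → ∃w (yR³w ∧ zRw))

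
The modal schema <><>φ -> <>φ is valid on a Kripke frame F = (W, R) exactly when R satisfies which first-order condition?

Transitivity

Equivalently (dual form): □φ → □□φ.
Suppose □φ→□□φ is valid. Take Rxy, Ryz and set V(φ)={w : Rxw}. Then □φ at x, so □□φ at x, so □φ at y, so φ at z, i.e. Rxz.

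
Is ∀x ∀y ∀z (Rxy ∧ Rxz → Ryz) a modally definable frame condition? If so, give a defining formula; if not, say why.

The condition is the Euclidean property. A defining modal formula is ◇r → □◇r.
Suppose ◇r→□◇r is valid. Take Rxy, Rxz and set V(r)={y}. Then ◇r at x, so □◇r at x, so ◇r at z, so some w with Rzw has r; w=y, i.e. Rzy. By symmetry of the argument, Ryz.

Yes — defined by ◇r → □◇r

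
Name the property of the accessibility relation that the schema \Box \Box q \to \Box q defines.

Suppose □□q→□q is valid. Take Rxy and set V(q)={w : xR²w}. Then □□q at x, so □q at x, so q at y, i.e. ∃z(Rxz∧Rzy).
Conversely, any frame satisfying \forall x \forall y (Rxy \to \exists z (Rxz \wedge Rzy)) validates the schema.
Frame condition: \forall x \forall y (Rxy \to \exists z (Rxz \wedge Rzy)).

density: \forall x \forall y (Rxy \to \exists z (Rxz \wedge Rzy))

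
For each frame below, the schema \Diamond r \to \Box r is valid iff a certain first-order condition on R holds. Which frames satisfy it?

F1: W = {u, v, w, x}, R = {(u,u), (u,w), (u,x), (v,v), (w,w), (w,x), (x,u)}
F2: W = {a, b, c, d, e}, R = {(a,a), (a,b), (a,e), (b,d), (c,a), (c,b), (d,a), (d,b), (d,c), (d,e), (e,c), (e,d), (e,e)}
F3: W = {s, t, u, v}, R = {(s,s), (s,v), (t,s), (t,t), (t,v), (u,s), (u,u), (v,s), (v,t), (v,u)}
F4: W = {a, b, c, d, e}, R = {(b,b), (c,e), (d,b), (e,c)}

Frame correspondent (Sahlqvist): \forall x \forall y \forall z (Rxy \wedge Rxz \to y = z) — i.e. partial functionality.
F1: fails — u sees both u and w.
F2: fails — a sees both a and b.
F3: fails — s sees both s and v.
F4: holds.

F4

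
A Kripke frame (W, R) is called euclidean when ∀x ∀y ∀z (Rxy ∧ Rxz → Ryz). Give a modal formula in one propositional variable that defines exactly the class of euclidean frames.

A defining formula is ◇s → □◇s (the 5 axiom).
Suppose ◇s→□◇s is valid. Take Rxy, Rxz and set V(s)={y}. Then ◇s at x, so □◇s at x, so ◇s at z, so some w with Rzw has s; w=y, i.e. Rzy. By symmetry of the argument, Ryz.

◇s → □◇s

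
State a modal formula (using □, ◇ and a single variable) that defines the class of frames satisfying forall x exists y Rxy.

The condition is seriality. The D schema □q → ◇q defines it.
Suppose □q→◇q is valid. At any x set V(q)=W. Then □q at x, so ◇q at x, so x has a successor.

□q → ◇q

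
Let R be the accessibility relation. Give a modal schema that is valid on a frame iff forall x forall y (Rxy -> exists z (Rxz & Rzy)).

The condition is density. The C4 schema □□ψ → □ψ defines it.
Suppose □□ψ→□ψ is valid. Take Rxy and set V(ψ)={w : xR²w}. Then □□ψ at x, so □ψ at x, so ψ at y, i.e. ∃z(Rxz∧Rzy).

□□ψ → □ψ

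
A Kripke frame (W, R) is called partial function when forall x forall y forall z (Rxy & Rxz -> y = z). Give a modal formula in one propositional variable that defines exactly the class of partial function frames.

This is partial functionality; the standard corresponding axiom is CD: ◇r → □r.
Suppose ◇r→□r is valid. Take Rxy, Rxz and set V(r)={y}. Then ◇r at x, so □r at x, so r at z, i.e. z=y.

◇r → □r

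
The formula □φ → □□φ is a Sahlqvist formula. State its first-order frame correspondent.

Suppose □φ→□□φ is valid. Take Rxy, Ryz and set V(φ)={w : Rxw}. Then □φ at x, so □□φ at x, so □φ at y, so φ at z, i.e. Rxz.
Conversely, on a frame with transitivity the schema holds at every world under every valuation.
Frame condition: ∀x ∀y ∀z (Rxy ∧ Ryz → Rxz).

transitivity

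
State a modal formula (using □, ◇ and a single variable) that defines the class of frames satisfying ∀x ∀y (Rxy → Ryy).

A defining formula is □(□q → q) (the T□ axiom).

□(□q → q)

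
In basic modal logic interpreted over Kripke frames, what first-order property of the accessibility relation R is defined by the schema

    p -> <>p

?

reflexivity: forall x Rxx

This is a form of the T axiom.
Its frame correspondent is reflexivity — forall x Rxx.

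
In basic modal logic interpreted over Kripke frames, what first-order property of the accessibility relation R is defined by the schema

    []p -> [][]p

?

Suppose □p→□□p is valid. Take Rxy, Ryz and set V(p)={w : Rxw}. Then □p at x, so □□p at x, so □p at y, so p at z, i.e. Rxz.

Transitivity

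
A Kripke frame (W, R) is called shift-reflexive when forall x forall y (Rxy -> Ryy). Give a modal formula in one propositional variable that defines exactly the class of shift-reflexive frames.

This is shift-reflexivity; the standard corresponding axiom is T□: □(□q → q).
Suppose □(□q→q) is valid. Take Rxy and set V(q)={w : Ryw}. Then at y, □q holds; since □(□q→q) at x, □q→q at y, so q at y, i.e. Ryy.

□(□q → q)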